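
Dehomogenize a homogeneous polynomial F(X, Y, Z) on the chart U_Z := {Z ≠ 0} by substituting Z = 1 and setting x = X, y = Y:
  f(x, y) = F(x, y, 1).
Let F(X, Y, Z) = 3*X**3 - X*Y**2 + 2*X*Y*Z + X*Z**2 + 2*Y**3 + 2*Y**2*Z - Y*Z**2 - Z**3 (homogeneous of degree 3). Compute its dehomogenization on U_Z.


f(x, y) = 3*x**3 - x*y**2 + 2*x*y + x + 2*y**3 + 2*y**2 - y - 1

On U_Z we set Z = 1. Each monomial c·X^i·Y^j·Z^k in F becomes c·x^i·y^j·1^k = c·x^i·y^j.
Substituting Z = 1: F(X, Y, 1) = 3*x**3 - x*y**2 + 2*x*y + x + 2*y**3 + 2*y**2 - y - 1.
Note: deg(f) ≤ deg(F) = 3; strict inequality happens when F is divisible by Z (lost terms).


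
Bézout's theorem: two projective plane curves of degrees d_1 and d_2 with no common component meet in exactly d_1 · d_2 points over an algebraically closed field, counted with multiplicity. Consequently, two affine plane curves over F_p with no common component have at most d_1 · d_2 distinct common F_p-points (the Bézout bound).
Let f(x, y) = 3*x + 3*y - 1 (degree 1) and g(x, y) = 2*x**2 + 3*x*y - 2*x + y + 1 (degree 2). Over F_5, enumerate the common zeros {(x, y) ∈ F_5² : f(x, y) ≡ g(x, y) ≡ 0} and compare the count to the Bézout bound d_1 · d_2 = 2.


Common zeros: {(1, 1), (2, 0)}; count = 2; Bézout bound = 2.

deg(f) = 1, deg(g) = 2, so Bézout bound = 2.
Scan x ∈ F_5. For each x, list the y ∈ F_5 with f(x, y) ≡ 0 and those with g(x, y) ≡ 0 (mod 5); the common zeros in that column are the intersection.
  x = 0: f ≡ 0 at y ∈ {2}; g ≡ 0 at y ∈ {4}; common: ∅.
  x = 1: f ≡ 0 at y ∈ {1}; g ≡ 0 at y ∈ {1}; common: {1}.
  x = 2: f ≡ 0 at y ∈ {0}; g ≡ 0 at y ∈ {0}; common: {0}.
  x = 3: f ≡ 0 at y ∈ {4}; g ≡ 0 at y ∈ ∅; common: ∅.
  x = 4: f ≡ 0 at y ∈ {3}; g ≡ 0 at y ∈ {0}; common: ∅.
Collecting: common zeros = {(1, 1), (2, 0)}, so the count is 2.
Comparison with the Bézout bound: 2 ≤ 2 = deg(f)·deg(g), as expected for curves with no common component (the bound is attained).


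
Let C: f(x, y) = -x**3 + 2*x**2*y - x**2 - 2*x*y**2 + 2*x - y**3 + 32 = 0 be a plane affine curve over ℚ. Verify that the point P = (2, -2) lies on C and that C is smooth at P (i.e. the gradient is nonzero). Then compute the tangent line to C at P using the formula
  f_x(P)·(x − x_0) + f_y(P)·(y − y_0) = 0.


Tangent line at P: -38*x + 12*y + 100 = 0.

Step 1: f(2, -2) = 0, so P lies on C.
Step 2: partial derivatives
  f_x(x, y) = -3*x**2 + 4*x*y - 2*x - 2*y**2 + 2, f_y(x, y) = 2*x**2 - 4*x*y - 3*y**2.
  f_x(P) = -38, f_y(P) = 12 (gradient nonzero, so P is smooth).
Step 3: tangent line at P: -38·(x − 2) + 12·(y − -2) = 0.
Expanding: -38*x + 12*y + 100 = 0.


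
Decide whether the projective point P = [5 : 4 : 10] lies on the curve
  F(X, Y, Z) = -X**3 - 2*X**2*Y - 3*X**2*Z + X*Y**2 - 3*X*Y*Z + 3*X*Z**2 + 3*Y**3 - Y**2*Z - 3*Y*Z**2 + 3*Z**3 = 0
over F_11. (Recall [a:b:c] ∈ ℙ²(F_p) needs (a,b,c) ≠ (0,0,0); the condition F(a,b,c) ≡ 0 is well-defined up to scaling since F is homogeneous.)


F(5,4,10) ≡ 10 (mod 11); P is NOT on the curve.

Evaluate F(5, 4, 10) term-by-term (mod 11).
  -X**3 ↦ -1·125·1·1 = -125
  -2*X**2*Y ↦ -2·25·4·1 = -200
  -3*X**2*Z ↦ -3·25·1·10 = -750
  X*Y**2 ↦ 1·5·16·1 = 80
  -3*X*Y*Z ↦ -3·5·4·10 = -600
  3*X*Z**2 ↦ 3·5·1·100 = 1500
  3*Y**3 ↦ 3·1·64·1 = 192
  -Y**2*Z ↦ -1·1·16·10 = -160
  -3*Y*Z**2 ↦ -3·1·4·100 = -1200
  3*Z**3 ↦ 3·1·1·1000 = 3000
Sum: F(5, 4, 10) = (-125) + (-200) + (-750) + (80) + (-600) + (1500) + (192) + (-160) + (-1200) + (3000) = 1737.
Reducing mod 11: 1737 ≡ 10 (mod 11).
Since F(a, b, c) ≡ 10 ≠ 0 (mod 11), P does NOT lie on the curve.


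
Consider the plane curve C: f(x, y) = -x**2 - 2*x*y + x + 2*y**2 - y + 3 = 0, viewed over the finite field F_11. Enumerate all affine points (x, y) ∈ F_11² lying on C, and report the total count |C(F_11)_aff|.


Affine F_11-points: {(5, 5), (5, 6), (6, 6), (7, 3), (7, 10), (8, 5), (8, 9), (9, 2), (10, 2), (10, 3)}; count = 10.

For each of the 121 pairs (x, y) ∈ F_11², evaluate f(x, y) mod 11. Record the zeros.
  x = 0: [0↦3, 1↦4, 2↦9, 3↦7, 4↦9, 5↦4, 6↦3, 7↦6, 8↦2, 9↦2, 10↦6]  zeros at y ∈ ∅
  x = 1: [0↦3, 1↦2, 2↦5, 3↦1, 4↦1, 5↦5, 6↦2, 7↦3, 8↦8, 9↦6, 10↦8]  zeros at y ∈ ∅
  x = 2: [0↦1, 1↦9, 2↦10, 3↦4, 4↦2, 5↦4, 6↦10, 7↦9, 8↦1, 9↦8, 10↦8]  zeros at y ∈ ∅
  x = 3: [0↦8, 1↦3, 2↦2, 3↦5, 4↦1, 5↦1, 6↦5, 7↦2, 8↦3, 9↦8, 10↦6]  zeros at y ∈ ∅
  x = 4: [0↦2, 1↦6, 2↦3, 3↦4, 4↦9, 5↦7, 6↦9, 7↦4, 8↦3, 9↦6, 10↦2]  zeros at y ∈ ∅
  x = 5: [0↦5, 1↦7, 2↦2, 3↦1, 4↦4, 5↦0, 6↦0, 7↦4, 8↦1, 9↦2, 10↦7]  zeros at y ∈ {5, 6}
  x = 6: [0↦6, 1↦6, 2↦10, 3↦7, 4↦8, 5↦2, 6↦0, 7↦2, 8↦8, 9↦7, 10↦10]  zeros at y ∈ {6}
  x = 7: [0↦5, 1↦3, 2↦5, 3↦0, 4↦10, 5↦2, 6↦9, 7↦9, 8↦2, 9↦10, 10↦0]  zeros at y ∈ {3, 10}
  x = 8: [0↦2, 1↦9, 2↦9, 3↦2, 4↦10, 5↦0, 6↦5, 7↦3, 8↦5, 9↦0, 10↦10]  zeros at y ∈ {5, 9}
  x = 9: [0↦8, 1↦2, 2↦0, 3↦2, 4↦8, 5↦7, 6↦10, 7↦6, 8↦6, 9↦10, 10↦7]  zeros at y ∈ {2}
  x = 10: [0↦1, 1↦4, 2↦0, 3↦0, 4↦4, 5↦1, 6↦2, 7↦7, 8↦5, 9↦7, 10↦2]  zeros at y ∈ {2, 3}
Collecting zeros: affine points = {(5, 5), (5, 6), (6, 6), (7, 3), (7, 10), (8, 5), (8, 9), (9, 2), (10, 2), (10, 3)}.
Total count |C(F_11)_aff| = 10.


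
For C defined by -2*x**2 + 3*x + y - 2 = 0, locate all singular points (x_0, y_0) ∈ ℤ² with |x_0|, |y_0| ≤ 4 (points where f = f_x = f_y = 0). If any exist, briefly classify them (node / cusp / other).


No singular points in the scanned grid; C is smooth there.

Compute partial derivatives:
  f_x = 3 - 4*x.
  f_y = 1.
f_y = 1 is a nonzero constant, so f_y never vanishes: no point (x, y) can satisfy f = f_x = f_y = 0. In particular no (x, y) ∈ {−4, ..., 4}² is singular; the curve is smooth.


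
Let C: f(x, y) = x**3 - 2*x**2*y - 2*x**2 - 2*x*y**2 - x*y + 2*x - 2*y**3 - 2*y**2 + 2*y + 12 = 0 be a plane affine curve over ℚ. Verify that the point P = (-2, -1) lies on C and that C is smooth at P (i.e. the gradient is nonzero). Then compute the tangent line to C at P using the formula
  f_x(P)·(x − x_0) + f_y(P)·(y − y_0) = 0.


Tangent line at P: 13*x - 14*y + 12 = 0.

Step 1: f(-2, -1) = 0, so P lies on C.
Step 2: partial derivatives
  f_x(x, y) = 3*x**2 - 4*x*y - 4*x - 2*y**2 - y + 2, f_y(x, y) = -2*x**2 - 4*x*y - x - 6*y**2 - 4*y + 2.
  f_x(P) = 13, f_y(P) = -14 (gradient nonzero, so P is smooth).
Step 3: tangent line at P: 13·(x − -2) + -14·(y − -1) = 0.
Expanding: 13*x - 14*y + 12 = 0.


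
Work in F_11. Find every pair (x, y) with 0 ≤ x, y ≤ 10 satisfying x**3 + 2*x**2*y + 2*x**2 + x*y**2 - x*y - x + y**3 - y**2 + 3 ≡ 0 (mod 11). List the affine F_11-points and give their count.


Affine F_11-points: {(0, 7), (0, 8), (2, 4), (2, 7), (2, 10), (4, 4), (4, 7), (4, 8), (5, 6), (6, 4), (6, 9), (10, 2)}; count = 12.

For each of the 121 pairs (x, y) ∈ F_11², evaluate f(x, y) mod 11. Record the zeros.
  x = 0: [0↦3, 1↦3, 2↦7, 3↦10, 4↦7, 5↦4, 6↦7, 7↦0, 8↦0, 9↦2, 10↦1]  zeros at y ∈ {7, 8}
  x = 1: [0↦5, 1↦7, 2↦4, 3↦2, 4↦7, 5↦3, 6↦7, 7↦3, 8↦8, 9↦6, 10↦3]  zeros at y ∈ ∅
  x = 2: [0↦6, 1↦3, 2↦8, 3↦5, 4↦0, 5↦10, 6↦8, 7↦0, 8↦3, 9↦1, 10↦0]  zeros at y ∈ {4, 7, 10}
  x = 3: [0↦1, 1↦8, 2↦3, 3↦3, 4↦3, 5↦9, 6↦5, 7↦8, 8↦2, 9↦4, 10↦9]  zeros at y ∈ ∅
  x = 4: [0↦7, 1↦6, 2↦6, 3↦2, 4↦0, 5↦6, 6↦4, 7↦0, 8↦0, 9↦10, 10↦3]  zeros at y ∈ {4, 7, 8}
  x = 5: [0↦8, 1↦3, 2↦1, 3↦8, 4↦8, 5↦7, 6↦0, 7↦4, 8↦3, 9↦3, 10↦10]  zeros at y ∈ {6}
  x = 6: [0↦10, 1↦5, 2↦5, 3↦5, 4↦0, 5↦7, 6↦10, 7↦4, 8↦6, 9↦0, 10↦3]  zeros at y ∈ {4, 9}
  x = 7: [0↦8, 1↦7, 2↦2, 3↦10, 4↦4, 5↦1, 6↦7, 7↦6, 8↦4, 9↦7, 10↦10]  zeros at y ∈ ∅
  x = 8: [0↦8, 1↦4, 2↦9, 3↦7, 4↦4, 5↦6, 6↦8, 7↦5, 8↦3, 9↦8, 10↦4]  zeros at y ∈ ∅
  x = 9: [0↦5, 1↦2, 2↦10, 3↦2, 4↦6, 5↦6, 6↦8, 7↦7, 8↦9, 9↦9, 10↦2]  zeros at y ∈ ∅
  x = 10: [0↦5, 1↦7, 2↦0, 3↦1, 4↦5, 5↦7, 6↦2, 7↦7, 8↦6, 9↦5, 10↦10]  zeros at y ∈ {2}
Collecting zeros: affine points = {(0, 7), (0, 8), (2, 4), (2, 7), (2, 10), (4, 4), (4, 7), (4, 8), (5, 6), (6, 4), (6, 9), (10, 2)}.
Total count |C(F_11)_aff| = 12.


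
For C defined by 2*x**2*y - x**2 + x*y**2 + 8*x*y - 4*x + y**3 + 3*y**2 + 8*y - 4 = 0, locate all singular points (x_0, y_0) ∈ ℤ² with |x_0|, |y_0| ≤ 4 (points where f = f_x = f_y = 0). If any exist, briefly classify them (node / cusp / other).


Singular points: {(-2, 0)}; classification: node.

Compute partial derivatives:
  f_x = 4*x*y - 2*x + y**2 + 8*y - 4.
  f_y = 2*x**2 + 2*x*y + 8*x + 3*y**2 + 6*y + 8.
Scan x_0 ∈ {−4, ..., 4}. For each x_0, f_y(x_0, y) is a polynomial in y; find its integer roots y ∈ {−4, ..., 4}, then test f_x and f at those candidates.
  x = -4: f_y(-4, y) = 3*y**2 - 2*y + 8; no integer root y with |y| ≤ 4.
  x = -3: f_y(-3, y) = 3*y**2 + 2; no integer root y with |y| ≤ 4.
  x = -2: f_y(-2, y) = 3*y**2 + 2*y; vanishes at y ∈ {0}. (-2, 0): f_x = 0, f = 0 — SINGULAR.
  x = -1: f_y(-1, y) = 3*y**2 + 4*y + 2; no integer root y with |y| ≤ 4.
  x = 0: f_y(0, y) = 3*y**2 + 6*y + 8; no integer root y with |y| ≤ 4.
  x = 1: f_y(1, y) = 3*y**2 + 8*y + 18; no integer root y with |y| ≤ 4.
  x = 2: f_y(2, y) = 3*y**2 + 10*y + 32; no integer root y with |y| ≤ 4.
  x = 3: f_y(3, y) = 3*y**2 + 12*y + 50; no integer root y with |y| ≤ 4.
  x = 4: f_y(4, y) = 3*y**2 + 14*y + 72; no integer root y with |y| ≤ 4.
Only singular point on the grid: (-2, 0).
Classify: substitute x = -2 + u, y = 0 + v and expand: f = 2*u**2*v - u**2 + u*v**2 + v**3 + v**2.
No constant or linear terms (consistent with a singular point). Quadratic part: -u**2 + v**2. Cubic part: 2*u**2*v + u*v**2 + v**3.
The quadratic part v**2 - u**2 = (v − u)(v + u) splits into two distinct linear factors, so there are two distinct tangent lines y − 0 = ±(x − -2) — this is a node (ordinary double point).
Classification: node.


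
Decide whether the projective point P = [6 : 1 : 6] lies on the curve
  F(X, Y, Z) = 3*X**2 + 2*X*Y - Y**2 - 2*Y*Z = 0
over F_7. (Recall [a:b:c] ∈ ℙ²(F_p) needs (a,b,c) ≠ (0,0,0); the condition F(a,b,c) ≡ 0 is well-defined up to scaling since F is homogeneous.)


F(6,1,6) ≡ 2 (mod 7); P is NOT on the curve.

Evaluate F(6, 1, 6) term-by-term (mod 7).
  3*X**2 ↦ 3·36·1·1 = 108
  2*X*Y ↦ 2·6·1·1 = 12
  -Y**2 ↦ -1·1·1·1 = -1
  -2*Y*Z ↦ -2·1·1·6 = -12
Sum: F(6, 1, 6) = (108) + (12) + (-1) + (-12) = 107.
Reducing mod 7: 107 ≡ 2 (mod 7).
Since F(a, b, c) ≡ 2 ≠ 0 (mod 7), P does NOT lie on the curve.


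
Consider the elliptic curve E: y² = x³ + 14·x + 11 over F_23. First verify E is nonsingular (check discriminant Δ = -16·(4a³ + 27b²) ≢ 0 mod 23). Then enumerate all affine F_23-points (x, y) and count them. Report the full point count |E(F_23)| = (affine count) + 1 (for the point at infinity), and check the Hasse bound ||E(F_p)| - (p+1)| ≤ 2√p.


Affine points = {(1, 7), (1, 16), (2, 1), (2, 22), (4, 4), (4, 19), (6, 9), (6, 14), (10, 1), (10, 22), (11, 1), (11, 22), (15, 10), (15, 13), (18, 0), (19, 11), (19, 12)}; affine count = 17; |E(F_23)| = 18.

Discriminant check: Δ ∝ 4a³ + 27b² = 4·14³ + 27·11² = 4·2744 + 27·121 ≡ 6 (mod 23). Nonzero ⇒ E is nonsingular.
For each x ∈ F_23, compute rhs = x³ + 14·x + 11 mod 23, then count y ∈ F_23 with y² ≡ rhs.
  x = 0: rhs = 11, matching y values: none (0 points).
  x = 1: rhs = 3, matching y values: 7, 16 (2 points).
  x = 2: rhs = 1, matching y values: 1, 22 (2 points).
  x = 3: rhs = 11, matching y values: none (0 points).
  x = 4: rhs = 16, matching y values: 4, 19 (2 points).
  x = 5: rhs = 22, matching y values: none (0 points).
  x = 6: rhs = 12, matching y values: 9, 14 (2 points).
  x = 7: rhs = 15, matching y values: none (0 points).
  x = 8: rhs = 14, matching y values: none (0 points).
  x = 9: rhs = 15, matching y values: none (0 points).
  x = 10: rhs = 1, matching y values: 1, 22 (2 points).
  x = 11: rhs = 1, matching y values: 1, 22 (2 points).
  x = 12: rhs = 21, matching y values: none (0 points).
  x = 13: rhs = 21, matching y values: none (0 points).
  x = 14: rhs = 7, matching y values: none (0 points).
  x = 15: rhs = 8, matching y values: 10, 13 (2 points).
  x = 16: rhs = 7, matching y values: none (0 points).
  x = 17: rhs = 10, matching y values: none (0 points).
  x = 18: rhs = 0, matching y values: 0 (1 points).
  x = 19: rhs = 6, matching y values: 11, 12 (2 points).
  x = 20: rhs = 11, matching y values: none (0 points).
  x = 21: rhs = 21, matching y values: none (0 points).
  x = 22: rhs = 19, matching y values: none (0 points).
Total affine count: 17.
Full point count |E(F_23)| = 17 + 1 = 18.
Hasse bound: |18 − (23+1)| = |-6| = 6 ≤ 2√23 ≈ 9.5917 ✓.


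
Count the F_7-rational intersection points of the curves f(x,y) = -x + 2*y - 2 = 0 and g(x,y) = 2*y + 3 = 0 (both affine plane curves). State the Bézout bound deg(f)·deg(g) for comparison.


Common zeros: {(2, 2)}; count = 1; Bézout bound = 1.

deg(f) = 1, deg(g) = 1, so Bézout bound = 1.
Scan x ∈ F_7. For each x, list the y ∈ F_7 with f(x, y) ≡ 0 and those with g(x, y) ≡ 0 (mod 7); the common zeros in that column are the intersection.
  x = 0: f ≡ 0 at y ∈ {1}; g ≡ 0 at y ∈ {2}; common: ∅.
  x = 1: f ≡ 0 at y ∈ {5}; g ≡ 0 at y ∈ {2}; common: ∅.
  x = 2: f ≡ 0 at y ∈ {2}; g ≡ 0 at y ∈ {2}; common: {2}.
  x = 3: f ≡ 0 at y ∈ {6}; g ≡ 0 at y ∈ {2}; common: ∅.
  x = 4: f ≡ 0 at y ∈ {3}; g ≡ 0 at y ∈ {2}; common: ∅.
  x = 5: f ≡ 0 at y ∈ {0}; g ≡ 0 at y ∈ {2}; common: ∅.
  x = 6: f ≡ 0 at y ∈ {4}; g ≡ 0 at y ∈ {2}; common: ∅.
Collecting: common zeros = {(2, 2)}, so the count is 1.
Comparison with the Bézout bound: 1 ≤ 1 = deg(f)·deg(g), as expected for curves with no common component (the bound is attained).


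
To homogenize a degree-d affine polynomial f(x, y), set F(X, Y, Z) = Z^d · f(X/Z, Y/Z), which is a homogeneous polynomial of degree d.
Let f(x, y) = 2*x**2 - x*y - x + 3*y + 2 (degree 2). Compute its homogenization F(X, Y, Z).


F(X, Y, Z) = 2*X**2 - X*Y - X*Z + 3*Y*Z + 2*Z**2

deg(f) = 2.
Substitute x = X/Z, y = Y/Z into f, then multiply by Z^2.
  monomial 2·x^2·y^0 ↦ 2·X^2·Y^0·Z^0.
  monomial -1·x^1·y^1 ↦ -1·X^1·Y^1·Z^0.
  monomial -1·x^1·y^0 ↦ -1·X^1·Y^0·Z^1.
  monomial 3·x^0·y^1 ↦ 3·X^0·Y^1·Z^1.
  monomial 2·x^0·y^0 ↦ 2·X^0·Y^0·Z^2.
Collecting: F(X, Y, Z) = 2*X**2 - X*Y - X*Z + 3*Y*Z + 2*Z**2.


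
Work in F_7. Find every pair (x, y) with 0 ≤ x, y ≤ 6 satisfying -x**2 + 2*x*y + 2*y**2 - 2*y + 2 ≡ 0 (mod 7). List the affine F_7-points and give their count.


Affine F_7-points: {(0, 3), (0, 5), (3, 0), (3, 5), (4, 0), (4, 4), (6, 3), (6, 6)}; count = 8.

For each of the 49 pairs (x, y) ∈ F_7², evaluate f(x, y) mod 7. Record the zeros.
  x = 0: [0↦2, 1↦2, 2↦6, 3↦0, 4↦5, 5↦0, 6↦6]  zeros at y ∈ {3, 5}
  x = 1: [0↦1, 1↦3, 2↦2, 3↦5, 4↦5, 5↦2, 6↦3]  zeros at y ∈ ∅
  x = 2: [0↦5, 1↦2, 2↦3, 3↦1, 4↦3, 5↦2, 6↦5]  zeros at y ∈ ∅
  x = 3: [0↦0, 1↦6, 2↦2, 3↦2, 4↦6, 5↦0, 6↦5]  zeros at y ∈ {0, 5}
  x = 4: [0↦0, 1↦1, 2↦6, 3↦1, 4↦0, 5↦3, 6↦3]  zeros at y ∈ {0, 4}
  x = 5: [0↦5, 1↦1, 2↦1, 3↦5, 4↦6, 5↦4, 6↦6]  zeros at y ∈ ∅
  x = 6: [0↦1, 1↦6, 2↦1, 3↦0, 4↦3, 5↦3, 6↦0]  zeros at y ∈ {3, 6}
Collecting zeros: affine points = {(0, 3), (0, 5), (3, 0), (3, 5), (4, 0), (4, 4), (6, 3), (6, 6)}.
Total count |C(F_7)_aff| = 8.


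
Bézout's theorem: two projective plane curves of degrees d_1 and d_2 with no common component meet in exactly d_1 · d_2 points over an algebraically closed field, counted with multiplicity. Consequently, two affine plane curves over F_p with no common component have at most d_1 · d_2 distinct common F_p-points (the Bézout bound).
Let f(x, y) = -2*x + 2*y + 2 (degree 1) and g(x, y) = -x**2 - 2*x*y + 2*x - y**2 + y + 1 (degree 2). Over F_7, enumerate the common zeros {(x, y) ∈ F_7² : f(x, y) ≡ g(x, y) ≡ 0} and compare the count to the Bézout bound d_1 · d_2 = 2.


Common zeros: ∅; count = 0; Bézout bound = 2.

deg(f) = 1, deg(g) = 2, so Bézout bound = 2.
Scan x ∈ F_7. For each x, list the y ∈ F_7 with f(x, y) ≡ 0 and those with g(x, y) ≡ 0 (mod 7); the common zeros in that column are the intersection.
  x = 0: f ≡ 0 at y ∈ {6}; g ≡ 0 at y ∈ ∅; common: ∅.
  x = 1: f ≡ 0 at y ∈ {0}; g ≡ 0 at y ∈ {1, 5}; common: ∅.
  x = 2: f ≡ 0 at y ∈ {1}; g ≡ 0 at y ∈ ∅; common: ∅.
  x = 3: f ≡ 0 at y ∈ {2}; g ≡ 0 at y ∈ ∅; common: ∅.
  x = 4: f ≡ 0 at y ∈ {3}; g ≡ 0 at y ∈ {0}; common: ∅.
  x = 5: f ≡ 0 at y ∈ {4}; g ≡ 0 at y ∈ {0, 5}; common: ∅.
  x = 6: f ≡ 0 at y ∈ {5}; g ≡ 0 at y ∈ {1, 2}; common: ∅.
Collecting: common zeros = ∅, so the count is 0.
Comparison with the Bézout bound: 0 ≤ 2 = deg(f)·deg(g), as expected for curves with no common component (the affine F_7-count falls short of the bound because intersections may lie at infinity, over extension fields, or carry multiplicity).


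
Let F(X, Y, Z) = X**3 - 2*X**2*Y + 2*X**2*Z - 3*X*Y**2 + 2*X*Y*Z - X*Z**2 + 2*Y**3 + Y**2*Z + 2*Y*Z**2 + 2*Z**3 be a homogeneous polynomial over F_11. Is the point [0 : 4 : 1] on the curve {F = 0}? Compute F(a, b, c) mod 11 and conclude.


F(0,4,1) ≡ 0 (mod 11); P is on the curve.

Evaluate F(0, 4, 1) term-by-term (mod 11).
  X**3 ↦ 1·0·1·1 = 0
  -2*X**2*Y ↦ -2·0·4·1 = 0
  2*X**2*Z ↦ 2·0·1·1 = 0
  -3*X*Y**2 ↦ -3·0·16·1 = 0
  2*X*Y*Z ↦ 2·0·4·1 = 0
  -X*Z**2 ↦ -1·0·1·1 = 0
  2*Y**3 ↦ 2·1·64·1 = 128
  Y**2*Z ↦ 1·1·16·1 = 16
  2*Y*Z**2 ↦ 2·1·4·1 = 8
  2*Z**3 ↦ 2·1·1·1 = 2
Sum: F(0, 4, 1) = (0) + (0) + (0) + (0) + (0) + (0) + (128) + (16) + (8) + (2) = 154.
Reducing mod 11: 154 ≡ 0 (mod 11).
Since F(a, b, c) ≡ 0 (mod 11), P lies on the curve.


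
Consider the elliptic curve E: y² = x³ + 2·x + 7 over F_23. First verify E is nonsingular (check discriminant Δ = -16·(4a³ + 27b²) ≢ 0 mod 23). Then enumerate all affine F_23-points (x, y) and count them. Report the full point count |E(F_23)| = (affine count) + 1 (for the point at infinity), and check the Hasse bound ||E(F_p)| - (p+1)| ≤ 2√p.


Affine points = {(5, 2), (5, 21), (8, 11), (8, 12), (9, 8), (9, 15), (11, 7), (11, 16), (15, 10), (15, 13), (16, 8), (16, 15), (17, 3), (17, 20), (19, 2), (19, 21), (21, 8), (21, 15), (22, 2), (22, 21)}; affine count = 20; |E(F_23)| = 21.

Discriminant check: Δ ∝ 4a³ + 27b² = 4·2³ + 27·7² = 4·8 + 27·49 ≡ 21 (mod 23). Nonzero ⇒ E is nonsingular.
For each x ∈ F_23, compute rhs = x³ + 2·x + 7 mod 23, then count y ∈ F_23 with y² ≡ rhs.
  x = 0: rhs = 7, matching y values: none (0 points).
  x = 1: rhs = 10, matching y values: none (0 points).
  x = 2: rhs = 19, matching y values: none (0 points).
  x = 3: rhs = 17, matching y values: none (0 points).
  x = 4: rhs = 10, matching y values: none (0 points).
  x = 5: rhs = 4, matching y values: 2, 21 (2 points).
  x = 6: rhs = 5, matching y values: none (0 points).
  x = 7: rhs = 19, matching y values: none (0 points).
  x = 8: rhs = 6, matching y values: 11, 12 (2 points).
  x = 9: rhs = 18, matching y values: 8, 15 (2 points).
  x = 10: rhs = 15, matching y values: none (0 points).
  x = 11: rhs = 3, matching y values: 7, 16 (2 points).
  x = 12: rhs = 11, matching y values: none (0 points).
  x = 13: rhs = 22, matching y values: none (0 points).
  x = 14: rhs = 19, matching y values: none (0 points).
  x = 15: rhs = 8, matching y values: 10, 13 (2 points).
  x = 16: rhs = 18, matching y values: 8, 15 (2 points).
  x = 17: rhs = 9, matching y values: 3, 20 (2 points).
  x = 18: rhs = 10, matching y values: none (0 points).
  x = 19: rhs = 4, matching y values: 2, 21 (2 points).
  x = 20: rhs = 20, matching y values: none (0 points).
  x = 21: rhs = 18, matching y values: 8, 15 (2 points).
  x = 22: rhs = 4, matching y values: 2, 21 (2 points).
Total affine count: 20.
Full point count |E(F_23)| = 20 + 1 = 21.
Hasse bound: |21 − (23+1)| = |-3| = 3 ≤ 2√23 ≈ 9.5917 ✓.


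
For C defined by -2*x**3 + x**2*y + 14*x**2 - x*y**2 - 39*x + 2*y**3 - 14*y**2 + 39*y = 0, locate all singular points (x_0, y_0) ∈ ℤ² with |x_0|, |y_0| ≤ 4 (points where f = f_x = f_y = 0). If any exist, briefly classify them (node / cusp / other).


Singular points: {(3, 3)}; classification: node.

Compute partial derivatives:
  f_x = -6*x**2 + 2*x*y + 28*x - y**2 - 39.
  f_y = x**2 - 2*x*y + 6*y**2 - 28*y + 39.
Scan x_0 ∈ {−4, ..., 4}. For each x_0, f_y(x_0, y) is a polynomial in y; find its integer roots y ∈ {−4, ..., 4}, then test f_x and f at those candidates.
  x = -4: f_y(-4, y) = 6*y**2 - 20*y + 55; no integer root y with |y| ≤ 4.
  x = -3: f_y(-3, y) = 6*y**2 - 22*y + 48; no integer root y with |y| ≤ 4.
  x = -2: f_y(-2, y) = 6*y**2 - 24*y + 43; no integer root y with |y| ≤ 4.
  x = -1: f_y(-1, y) = 6*y**2 - 26*y + 40; no integer root y with |y| ≤ 4.
  x = 0: f_y(0, y) = 6*y**2 - 28*y + 39; no integer root y with |y| ≤ 4.
  x = 1: f_y(1, y) = 6*y**2 - 30*y + 40; no integer root y with |y| ≤ 4.
  x = 2: f_y(2, y) = 6*y**2 - 32*y + 43; no integer root y with |y| ≤ 4.
  x = 3: f_y(3, y) = 6*y**2 - 34*y + 48; vanishes at y ∈ {3}. (3, 3): f_x = 0, f = 0 — SINGULAR.
  x = 4: f_y(4, y) = 6*y**2 - 36*y + 55; no integer root y with |y| ≤ 4.
Only singular point on the grid: (3, 3).
Classify: substitute x = 3 + u, y = 3 + v and expand: f = -2*u**3 + u**2*v - u**2 - u*v**2 + 2*v**3 + v**2.
No constant or linear terms (consistent with a singular point). Quadratic part: -u**2 + v**2. Cubic part: -2*u**3 + u**2*v - u*v**2 + 2*v**3.
The quadratic part v**2 - u**2 = (v − u)(v + u) splits into two distinct linear factors, so there are two distinct tangent lines y − 3 = ±(x − 3) — this is a node (ordinary double point).
Classification: node.


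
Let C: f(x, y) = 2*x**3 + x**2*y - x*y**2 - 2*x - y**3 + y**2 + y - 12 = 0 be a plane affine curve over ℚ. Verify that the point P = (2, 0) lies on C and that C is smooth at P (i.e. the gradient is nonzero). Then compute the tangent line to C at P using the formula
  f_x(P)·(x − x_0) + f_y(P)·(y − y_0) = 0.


Tangent line at P: 22*x + 5*y - 44 = 0.

Step 1: f(2, 0) = 0, so P lies on C.
Step 2: partial derivatives
  f_x(x, y) = 6*x**2 + 2*x*y - y**2 - 2, f_y(x, y) = x**2 - 2*x*y - 3*y**2 + 2*y + 1.
  f_x(P) = 22, f_y(P) = 5 (gradient nonzero, so P is smooth).
Step 3: tangent line at P: 22·(x − 2) + 5·(y − 0) = 0.
Expanding: 22*x + 5*y - 44 = 0.


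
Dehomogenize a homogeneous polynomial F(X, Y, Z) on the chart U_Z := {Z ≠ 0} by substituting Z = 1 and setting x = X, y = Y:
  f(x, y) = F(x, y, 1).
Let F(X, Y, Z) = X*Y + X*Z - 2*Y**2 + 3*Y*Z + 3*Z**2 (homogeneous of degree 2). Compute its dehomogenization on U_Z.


f(x, y) = x*y + x - 2*y**2 + 3*y + 3

On U_Z we set Z = 1. Each monomial c·X^i·Y^j·Z^k in F becomes c·x^i·y^j·1^k = c·x^i·y^j.
Substituting Z = 1: F(X, Y, 1) = x*y + x - 2*y**2 + 3*y + 3.
Note: deg(f) ≤ deg(F) = 2; strict inequality happens when F is divisible by Z (lost terms).


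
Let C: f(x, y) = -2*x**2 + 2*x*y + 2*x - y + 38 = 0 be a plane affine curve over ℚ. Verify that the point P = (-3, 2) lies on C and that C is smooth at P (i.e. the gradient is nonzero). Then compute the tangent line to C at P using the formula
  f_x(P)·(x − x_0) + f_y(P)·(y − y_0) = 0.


Tangent line at P: 18*x - 7*y + 68 = 0.

Step 1: f(-3, 2) = 0, so P lies on C.
Step 2: partial derivatives
  f_x(x, y) = -4*x + 2*y + 2, f_y(x, y) = 2*x - 1.
  f_x(P) = 18, f_y(P) = -7 (gradient nonzero, so P is smooth).
Step 3: tangent line at P: 18·(x − -3) + -7·(y − 2) = 0.
Expanding: 18*x - 7*y + 68 = 0.


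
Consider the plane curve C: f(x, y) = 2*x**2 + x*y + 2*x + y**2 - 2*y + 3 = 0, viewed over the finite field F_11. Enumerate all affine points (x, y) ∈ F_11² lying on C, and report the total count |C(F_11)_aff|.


Affine F_11-points: {(0, 4), (0, 9), (3, 2), (3, 8), (6, 2), (6, 5), (7, 1), (7, 5), (8, 1), (8, 4)}; count = 10.

For each of the 121 pairs (x, y) ∈ F_11², evaluate f(x, y) mod 11. Record the zeros.
  x = 0: [0↦3, 1↦2, 2↦3, 3↦6, 4↦0, 5↦7, 6↦5, 7↦5, 8↦7, 9↦0, 10↦6]  zeros at y ∈ {4, 9}
  x = 1: [0↦7, 1↦7, 2↦9, 3↦2, 4↦8, 5↦5, 6↦4, 7↦5, 8↦8, 9↦2, 10↦9]  zeros at y ∈ ∅
  x = 2: [0↦4, 1↦5, 2↦8, 3↦2, 4↦9, 5↦7, 6↦7, 7↦9, 8↦2, 9↦8, 10↦5]  zeros at y ∈ ∅
  x = 3: [0↦5, 1↦7, 2↦0, 3↦6, 4↦3, 5↦2, 6↦3, 7↦6, 8↦0, 9↦7, 10↦5]  zeros at y ∈ {2, 8}
  x = 4: [0↦10, 1↦2, 2↦7, 3↦3, 4↦1, 5↦1, 6↦3, 7↦7, 8↦2, 9↦10, 10↦9]  zeros at y ∈ ∅
  x = 5: [0↦8, 1↦1, 2↦7, 3↦4, 4↦3, 5↦4, 6↦7, 7↦1, 8↦8, 9↦6, 10↦6]  zeros at y ∈ ∅
  x = 6: [0↦10, 1↦4, 2↦0, 3↦9, 4↦9, 5↦0, 6↦4, 7↦10, 8↦7, 9↦6, 10↦7]  zeros at y ∈ {2, 5}
  x = 7: [0↦5, 1↦0, 2↦8, 3↦7, 4↦8, 5↦0, 6↦5, 7↦1, 8↦10, 9↦10, 10↦1]  zeros at y ∈ {1, 5}
  x = 8: [0↦4, 1↦0, 2↦9, 3↦9, 4↦0, 5↦4, 6↦10, 7↦7, 8↦6, 9↦7, 10↦10]  zeros at y ∈ {1, 4}
  x = 9: [0↦7, 1↦4, 2↦3, 3↦4, 4↦7, 5↦1, 6↦8, 7↦6, 8↦6, 9↦8, 10↦1]  zeros at y ∈ ∅
  x = 10: [0↦3, 1↦1, 2↦1, 3↦3, 4↦7, 5↦2, 6↦10, 7↦9, 8↦10, 9↦2, 10↦7]  zeros at y ∈ ∅
Collecting zeros: affine points = {(0, 4), (0, 9), (3, 2), (3, 8), (6, 2), (6, 5), (7, 1), (7, 5), (8, 1), (8, 4)}.
Total count |C(F_11)_aff| = 10.


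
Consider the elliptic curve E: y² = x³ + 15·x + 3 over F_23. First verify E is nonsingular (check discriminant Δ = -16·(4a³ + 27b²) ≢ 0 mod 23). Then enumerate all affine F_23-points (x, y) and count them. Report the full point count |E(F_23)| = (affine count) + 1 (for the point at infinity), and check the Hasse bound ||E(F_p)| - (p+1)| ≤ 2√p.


Affine points = {(0, 7), (0, 16), (2, 8), (2, 15), (3, 11), (3, 12), (4, 9), (4, 14), (9, 4), (9, 19), (10, 7), (10, 16), (11, 2), (11, 21), (12, 5), (12, 18), (13, 7), (13, 16), (14, 6), (14, 17), (20, 0)}; affine count = 21; |E(F_23)| = 22.

Discriminant check: Δ ∝ 4a³ + 27b² = 4·15³ + 27·3² = 4·3375 + 27·9 ≡ 12 (mod 23). Nonzero ⇒ E is nonsingular.
For each x ∈ F_23, compute rhs = x³ + 15·x + 3 mod 23, then count y ∈ F_23 with y² ≡ rhs.
  x = 0: rhs = 3, matching y values: 7, 16 (2 points).
  x = 1: rhs = 19, matching y values: none (0 points).
  x = 2: rhs = 18, matching y values: 8, 15 (2 points).
  x = 3: rhs = 6, matching y values: 11, 12 (2 points).
  x = 4: rhs = 12, matching y values: 9, 14 (2 points).
  x = 5: rhs = 19, matching y values: none (0 points).
  x = 6: rhs = 10, matching y values: none (0 points).
  x = 7: rhs = 14, matching y values: none (0 points).
  x = 8: rhs = 14, matching y values: none (0 points).
  x = 9: rhs = 16, matching y values: 4, 19 (2 points).
  x = 10: rhs = 3, matching y values: 7, 16 (2 points).
  x = 11: rhs = 4, matching y values: 2, 21 (2 points).
  x = 12: rhs = 2, matching y values: 5, 18 (2 points).
  x = 13: rhs = 3, matching y values: 7, 16 (2 points).
  x = 14: rhs = 13, matching y values: 6, 17 (2 points).
  x = 15: rhs = 15, matching y values: none (0 points).
  x = 16: rhs = 15, matching y values: none (0 points).
  x = 17: rhs = 19, matching y values: none (0 points).
  x = 18: rhs = 10, matching y values: none (0 points).
  x = 19: rhs = 17, matching y values: none (0 points).
  x = 20: rhs = 0, matching y values: 0 (1 points).
  x = 21: rhs = 11, matching y values: none (0 points).
  x = 22: rhs = 10, matching y values: none (0 points).
Total affine count: 21.
Full point count |E(F_23)| = 21 + 1 = 22.
Hasse bound: |22 − (23+1)| = |-2| = 2 ≤ 2√23 ≈ 9.5917 ✓.


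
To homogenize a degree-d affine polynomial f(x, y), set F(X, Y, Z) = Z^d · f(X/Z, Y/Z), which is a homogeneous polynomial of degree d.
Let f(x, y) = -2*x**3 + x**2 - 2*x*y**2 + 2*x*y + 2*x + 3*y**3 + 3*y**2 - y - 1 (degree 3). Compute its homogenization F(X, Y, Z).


F(X, Y, Z) = -2*X**3 + X**2*Z - 2*X*Y**2 + 2*X*Y*Z + 2*X*Z**2 + 3*Y**3 + 3*Y**2*Z - Y*Z**2 - Z**3

deg(f) = 3.
Substitute x = X/Z, y = Y/Z into f, then multiply by Z^3.
  monomial -2·x^3·y^0 ↦ -2·X^3·Y^0·Z^0.
  monomial 1·x^2·y^0 ↦ 1·X^2·Y^0·Z^1.
  monomial -2·x^1·y^2 ↦ -2·X^1·Y^2·Z^0.
  monomial 2·x^1·y^1 ↦ 2·X^1·Y^1·Z^1.
  monomial 2·x^1·y^0 ↦ 2·X^1·Y^0·Z^2.
  monomial 3·x^0·y^3 ↦ 3·X^0·Y^3·Z^0.
  monomial 3·x^0·y^2 ↦ 3·X^0·Y^2·Z^1.
  monomial -1·x^0·y^1 ↦ -1·X^0·Y^1·Z^2.
  monomial -1·x^0·y^0 ↦ -1·X^0·Y^0·Z^3.
Collecting: F(X, Y, Z) = -2*X**3 + X**2*Z - 2*X*Y**2 + 2*X*Y*Z + 2*X*Z**2 + 3*Y**3 + 3*Y**2*Z - Y*Z**2 - Z**3.


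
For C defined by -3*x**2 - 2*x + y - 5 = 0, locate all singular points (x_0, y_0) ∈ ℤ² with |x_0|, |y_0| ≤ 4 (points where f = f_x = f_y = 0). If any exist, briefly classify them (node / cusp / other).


No singular points in the scanned grid; C is smooth there.

Compute partial derivatives:
  f_x = -6*x - 2.
  f_y = 1.
f_y = 1 is a nonzero constant, so f_y never vanishes: no point (x, y) can satisfy f = f_x = f_y = 0. In particular no (x, y) ∈ {−4, ..., 4}² is singular; the curve is smooth.


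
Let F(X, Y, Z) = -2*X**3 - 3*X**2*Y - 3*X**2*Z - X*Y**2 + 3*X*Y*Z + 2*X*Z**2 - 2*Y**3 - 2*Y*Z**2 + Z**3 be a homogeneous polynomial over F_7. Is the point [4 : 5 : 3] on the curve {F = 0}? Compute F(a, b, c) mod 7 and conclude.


F(4,5,3) ≡ 6 (mod 7); P is NOT on the curve.

Evaluate F(4, 5, 3) term-by-term (mod 7).
  -2*X**3 ↦ -2·64·1·1 = -128
  -3*X**2*Y ↦ -3·16·5·1 = -240
  -3*X**2*Z ↦ -3·16·1·3 = -144
  -X*Y**2 ↦ -1·4·25·1 = -100
  3*X*Y*Z ↦ 3·4·5·3 = 180
  2*X*Z**2 ↦ 2·4·1·9 = 72
  -2*Y**3 ↦ -2·1·125·1 = -250
  -2*Y*Z**2 ↦ -2·1·5·9 = -90
  Z**3 ↦ 1·1·1·27 = 27
Sum: F(4, 5, 3) = (-128) + (-240) + (-144) + (-100) + (180) + (72) + (-250) + (-90) + (27) = -673.
Reducing mod 7: -673 ≡ 6 (mod 7).
Since F(a, b, c) ≡ 6 ≠ 0 (mod 7), P does NOT lie on the curve.


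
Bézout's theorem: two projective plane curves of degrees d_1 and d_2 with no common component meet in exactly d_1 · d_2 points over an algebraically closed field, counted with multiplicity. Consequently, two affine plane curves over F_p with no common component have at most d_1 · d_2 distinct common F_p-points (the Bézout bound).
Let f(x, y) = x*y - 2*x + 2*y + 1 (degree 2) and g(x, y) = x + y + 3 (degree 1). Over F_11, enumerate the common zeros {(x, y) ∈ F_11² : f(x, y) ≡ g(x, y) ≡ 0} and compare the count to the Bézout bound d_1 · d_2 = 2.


Common zeros: ∅; count = 0; Bézout bound = 2.

deg(f) = 2, deg(g) = 1, so Bézout bound = 2.
Scan x ∈ F_11. For each x, list the y ∈ F_11 with f(x, y) ≡ 0 and those with g(x, y) ≡ 0 (mod 11); the common zeros in that column are the intersection.
  x = 0: f ≡ 0 at y ∈ {5}; g ≡ 0 at y ∈ {8}; common: ∅.
  x = 1: f ≡ 0 at y ∈ {4}; g ≡ 0 at y ∈ {7}; common: ∅.
  x = 2: f ≡ 0 at y ∈ {9}; g ≡ 0 at y ∈ {6}; common: ∅.
  x = 3: f ≡ 0 at y ∈ {1}; g ≡ 0 at y ∈ {5}; common: ∅.
  x = 4: f ≡ 0 at y ∈ {3}; g ≡ 0 at y ∈ {4}; common: ∅.
  x = 5: f ≡ 0 at y ∈ {6}; g ≡ 0 at y ∈ {3}; common: ∅.
  x = 6: f ≡ 0 at y ∈ {0}; g ≡ 0 at y ∈ {2}; common: ∅.
  x = 7: f ≡ 0 at y ∈ {10}; g ≡ 0 at y ∈ {1}; common: ∅.
  x = 8: f ≡ 0 at y ∈ {7}; g ≡ 0 at y ∈ {0}; common: ∅.
  x = 9: f ≡ 0 at y ∈ ∅; g ≡ 0 at y ∈ {10}; common: ∅.
  x = 10: f ≡ 0 at y ∈ {8}; g ≡ 0 at y ∈ {9}; common: ∅.
Collecting: common zeros = ∅, so the count is 0.
Comparison with the Bézout bound: 0 ≤ 2 = deg(f)·deg(g), as expected for curves with no common component (the affine F_11-count falls short of the bound because intersections may lie at infinity, over extension fields, or carry multiplicity).


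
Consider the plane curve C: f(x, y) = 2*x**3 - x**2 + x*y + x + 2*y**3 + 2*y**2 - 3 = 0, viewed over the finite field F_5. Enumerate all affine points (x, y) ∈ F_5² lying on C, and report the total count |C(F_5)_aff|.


Affine F_5-points: {(1, 2), (3, 0), (3, 2), (4, 2)}; count = 4.

For each of the 25 pairs (x, y) ∈ F_5², evaluate f(x, y) mod 5. Record the zeros.
  x = 0: [0↦2, 1↦1, 2↦1, 3↦4, 4↦2]  zeros at y ∈ ∅
  x = 1: [0↦4, 1↦4, 2↦0, 3↦4, 4↦3]  zeros at y ∈ {2}
  x = 2: [0↦1, 1↦2, 2↦4, 3↦4, 4↦4]  zeros at y ∈ ∅
  x = 3: [0↦0, 1↦2, 2↦0, 3↦1, 4↦2]  zeros at y ∈ {0, 2}
  x = 4: [0↦3, 1↦1, 2↦0, 3↦2, 4↦4]  zeros at y ∈ {2}
Collecting zeros: affine points = {(1, 2), (3, 0), (3, 2), (4, 2)}.
Total count |C(F_5)_aff| = 4.


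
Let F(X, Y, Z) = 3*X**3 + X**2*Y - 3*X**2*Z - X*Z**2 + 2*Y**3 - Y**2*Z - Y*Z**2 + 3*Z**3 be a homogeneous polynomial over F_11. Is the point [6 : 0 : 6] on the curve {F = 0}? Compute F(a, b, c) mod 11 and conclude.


F(6,0,6) ≡ 3 (mod 11); P is NOT on the curve.

Evaluate F(6, 0, 6) term-by-term (mod 11).
  3*X**3 ↦ 3·216·1·1 = 648
  X**2*Y ↦ 1·36·0·1 = 0
  -3*X**2*Z ↦ -3·36·1·6 = -648
  -X*Z**2 ↦ -1·6·1·36 = -216
  2*Y**3 ↦ 2·1·0·1 = 0
  -Y**2*Z ↦ -1·1·0·6 = 0
  -Y*Z**2 ↦ -1·1·0·36 = 0
  3*Z**3 ↦ 3·1·1·216 = 648
Sum: F(6, 0, 6) = (648) + (0) + (-648) + (-216) + (0) + (0) + (0) + (648) = 432.
Reducing mod 11: 432 ≡ 3 (mod 11).
Since F(a, b, c) ≡ 3 ≠ 0 (mod 11), P does NOT lie on the curve.


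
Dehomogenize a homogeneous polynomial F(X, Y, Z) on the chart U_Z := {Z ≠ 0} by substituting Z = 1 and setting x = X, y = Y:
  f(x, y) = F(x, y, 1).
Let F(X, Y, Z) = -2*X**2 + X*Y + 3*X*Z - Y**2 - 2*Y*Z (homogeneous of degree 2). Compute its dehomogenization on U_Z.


f(x, y) = -2*x**2 + x*y + 3*x - y**2 - 2*y

On U_Z we set Z = 1. Each monomial c·X^i·Y^j·Z^k in F becomes c·x^i·y^j·1^k = c·x^i·y^j.
Substituting Z = 1: F(X, Y, 1) = -2*x**2 + x*y + 3*x - y**2 - 2*y.
Note: deg(f) ≤ deg(F) = 2; strict inequality happens when F is divisible by Z (lost terms).


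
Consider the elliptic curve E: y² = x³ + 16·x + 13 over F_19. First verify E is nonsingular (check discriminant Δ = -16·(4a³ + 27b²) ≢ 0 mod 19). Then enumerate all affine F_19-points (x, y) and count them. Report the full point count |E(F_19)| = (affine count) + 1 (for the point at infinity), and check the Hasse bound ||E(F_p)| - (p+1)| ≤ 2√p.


Affine points = {(1, 7), (1, 12), (5, 3), (5, 16), (8, 8), (8, 11), (11, 0), (13, 9), (13, 10), (14, 6), (14, 13), (17, 7), (17, 12)}; affine count = 13; |E(F_19)| = 14.

Discriminant check: Δ ∝ 4a³ + 27b² = 4·16³ + 27·13² = 4·4096 + 27·169 ≡ 9 (mod 19). Nonzero ⇒ E is nonsingular.
For each x ∈ F_19, compute rhs = x³ + 16·x + 13 mod 19, then count y ∈ F_19 with y² ≡ rhs.
  x = 0: rhs = 13, matching y values: none (0 points).
  x = 1: rhs = 11, matching y values: 7, 12 (2 points).
  x = 2: rhs = 15, matching y values: none (0 points).
  x = 3: rhs = 12, matching y values: none (0 points).
  x = 4: rhs = 8, matching y values: none (0 points).
  x = 5: rhs = 9, matching y values: 3, 16 (2 points).
  x = 6: rhs = 2, matching y values: none (0 points).
  x = 7: rhs = 12, matching y values: none (0 points).
  x = 8: rhs = 7, matching y values: 8, 11 (2 points).
  x = 9: rhs = 12, matching y values: none (0 points).
  x = 10: rhs = 14, matching y values: none (0 points).
  x = 11: rhs = 0, matching y values: 0 (1 points).
  x = 12: rhs = 14, matching y values: none (0 points).
  x = 13: rhs = 5, matching y values: 9, 10 (2 points).
  x = 14: rhs = 17, matching y values: 6, 13 (2 points).
  x = 15: rhs = 18, matching y values: none (0 points).
  x = 16: rhs = 14, matching y values: none (0 points).
  x = 17: rhs = 11, matching y values: 7, 12 (2 points).
  x = 18: rhs = 15, matching y values: none (0 points).
Total affine count: 13.
Full point count |E(F_19)| = 13 + 1 = 14.
Hasse bound: |14 − (19+1)| = |-6| = 6 ≤ 2√19 ≈ 8.7178 ✓.


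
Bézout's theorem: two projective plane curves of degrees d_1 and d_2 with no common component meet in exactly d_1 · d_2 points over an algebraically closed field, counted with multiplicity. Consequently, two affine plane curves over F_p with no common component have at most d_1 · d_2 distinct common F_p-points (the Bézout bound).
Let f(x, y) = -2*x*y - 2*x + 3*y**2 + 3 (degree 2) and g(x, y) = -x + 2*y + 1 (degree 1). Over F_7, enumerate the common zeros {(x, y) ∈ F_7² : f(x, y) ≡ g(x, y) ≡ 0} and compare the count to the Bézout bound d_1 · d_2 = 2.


Common zeros: ∅; count = 0; Bézout bound = 2.

deg(f) = 2, deg(g) = 1, so Bézout bound = 2.
Scan x ∈ F_7. For each x, list the y ∈ F_7 with f(x, y) ≡ 0 and those with g(x, y) ≡ 0 (mod 7); the common zeros in that column are the intersection.
  x = 0: f ≡ 0 at y ∈ ∅; g ≡ 0 at y ∈ {3}; common: ∅.
  x = 1: f ≡ 0 at y ∈ ∅; g ≡ 0 at y ∈ {0}; common: ∅.
  x = 2: f ≡ 0 at y ∈ {3}; g ≡ 0 at y ∈ {4}; common: ∅.
  x = 3: f ≡ 0 at y ∈ {4, 5}; g ≡ 0 at y ∈ {1}; common: ∅.
  x = 4: f ≡ 0 at y ∈ ∅; g ≡ 0 at y ∈ {5}; common: ∅.
  x = 5: f ≡ 0 at y ∈ {0, 1}; g ≡ 0 at y ∈ {2}; common: ∅.
  x = 6: f ≡ 0 at y ∈ {2}; g ≡ 0 at y ∈ {6}; common: ∅.
Collecting: common zeros = ∅, so the count is 0.
Comparison with the Bézout bound: 0 ≤ 2 = deg(f)·deg(g), as expected for curves with no common component (the affine F_7-count falls short of the bound because intersections may lie at infinity, over extension fields, or carry multiplicity).


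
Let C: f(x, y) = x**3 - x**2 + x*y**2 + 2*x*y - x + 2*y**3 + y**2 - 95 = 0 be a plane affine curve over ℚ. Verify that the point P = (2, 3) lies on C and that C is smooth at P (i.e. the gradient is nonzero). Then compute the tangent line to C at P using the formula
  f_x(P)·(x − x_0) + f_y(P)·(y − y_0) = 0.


Tangent line at P: 22*x + 76*y - 272 = 0.

Step 1: f(2, 3) = 0, so P lies on C.
Step 2: partial derivatives
  f_x(x, y) = 3*x**2 - 2*x + y**2 + 2*y - 1, f_y(x, y) = 2*x*y + 2*x + 6*y**2 + 2*y.
  f_x(P) = 22, f_y(P) = 76 (gradient nonzero, so P is smooth).
Step 3: tangent line at P: 22·(x − 2) + 76·(y − 3) = 0.
Expanding: 22*x + 76*y - 272 = 0.


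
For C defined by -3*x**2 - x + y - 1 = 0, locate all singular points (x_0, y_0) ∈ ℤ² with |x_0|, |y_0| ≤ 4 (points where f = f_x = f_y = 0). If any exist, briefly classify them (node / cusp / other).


No singular points in the scanned grid; C is smooth there.

Compute partial derivatives:
  f_x = -6*x - 1.
  f_y = 1.
f_y = 1 is a nonzero constant, so f_y never vanishes: no point (x, y) can satisfy f = f_x = f_y = 0. In particular no (x, y) ∈ {−4, ..., 4}² is singular; the curve is smooth.


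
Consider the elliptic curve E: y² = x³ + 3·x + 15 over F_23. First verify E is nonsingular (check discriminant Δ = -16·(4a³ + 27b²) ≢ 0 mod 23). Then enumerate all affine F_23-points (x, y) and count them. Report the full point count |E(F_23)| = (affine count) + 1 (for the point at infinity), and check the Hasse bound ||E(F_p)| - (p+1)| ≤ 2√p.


Affine points = {(2, 11), (2, 12), (9, 9), (9, 14), (12, 10), (12, 13), (14, 8), (14, 15), (15, 10), (15, 13), (18, 6), (18, 17), (19, 10), (19, 13), (20, 5), (20, 18), (21, 1), (21, 22)}; affine count = 18; |E(F_23)| = 19.

Discriminant check: Δ ∝ 4a³ + 27b² = 4·3³ + 27·15² = 4·27 + 27·225 ≡ 19 (mod 23). Nonzero ⇒ E is nonsingular.
For each x ∈ F_23, compute rhs = x³ + 3·x + 15 mod 23, then count y ∈ F_23 with y² ≡ rhs.
  x = 0: rhs = 15, matching y values: none (0 points).
  x = 1: rhs = 19, matching y values: none (0 points).
  x = 2: rhs = 6, matching y values: 11, 12 (2 points).
  x = 3: rhs = 5, matching y values: none (0 points).
  x = 4: rhs = 22, matching y values: none (0 points).
  x = 5: rhs = 17, matching y values: none (0 points).
  x = 6: rhs = 19, matching y values: none (0 points).
  x = 7: rhs = 11, matching y values: none (0 points).
  x = 8: rhs = 22, matching y values: none (0 points).
  x = 9: rhs = 12, matching y values: 9, 14 (2 points).
  x = 10: rhs = 10, matching y values: none (0 points).
  x = 11: rhs = 22, matching y values: none (0 points).
  x = 12: rhs = 8, matching y values: 10, 13 (2 points).
  x = 13: rhs = 20, matching y values: none (0 points).
  x = 14: rhs = 18, matching y values: 8, 15 (2 points).
  x = 15: rhs = 8, matching y values: 10, 13 (2 points).
  x = 16: rhs = 19, matching y values: none (0 points).
  x = 17: rhs = 11, matching y values: none (0 points).
  x = 18: rhs = 13, matching y values: 6, 17 (2 points).
  x = 19: rhs = 8, matching y values: 10, 13 (2 points).
  x = 20: rhs = 2, matching y values: 5, 18 (2 points).
  x = 21: rhs = 1, matching y values: 1, 22 (2 points).
  x = 22: rhs = 11, matching y values: none (0 points).
Total affine count: 18.
Full point count |E(F_23)| = 18 + 1 = 19.
Hasse bound: |19 − (23+1)| = |-5| = 5 ≤ 2√23 ≈ 9.5917 ✓.
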